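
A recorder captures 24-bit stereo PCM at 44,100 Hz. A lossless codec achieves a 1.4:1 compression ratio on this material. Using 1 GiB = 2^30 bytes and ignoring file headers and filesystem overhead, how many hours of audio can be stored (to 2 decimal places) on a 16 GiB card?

Uncompressed byte rate = 44,100 × 3 × 2 = 264,600 bytes/s.
After 1.4:1 compression, effective rate ≈ 189000 bytes/s.
Capacity = 16 × 1,073,741,824 = 17,179,869,184 bytes.
17,179,869,184 / effective rate ≈ 90898.78 s → 25.25 hours.

25.25 hours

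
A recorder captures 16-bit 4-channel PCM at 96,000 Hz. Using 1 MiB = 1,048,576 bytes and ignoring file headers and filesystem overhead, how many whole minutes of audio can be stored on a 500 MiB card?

11 minutes

Uncompressed byte rate = 96,000 × 2 × 4 = 768,000 bytes/s.
Capacity = 500 × 1,048,576 = 524,288,000 bytes.
524,288,000 / 768,000 ≈ 682.67 s → 11 minutes.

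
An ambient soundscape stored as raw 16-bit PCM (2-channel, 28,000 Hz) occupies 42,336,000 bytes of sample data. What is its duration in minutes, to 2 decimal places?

Byte rate = 28,000 × 2 × 2 = 112,000 bytes/s.
Duration = 42,336,000 / 112,000 = 378 s.
378 s / 60 = 6.30 minutes.

6.30 minutes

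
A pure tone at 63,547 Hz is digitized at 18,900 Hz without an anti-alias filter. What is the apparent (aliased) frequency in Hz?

Nyquist = 18,900/2 = 9,450 Hz; 63,547 Hz exceeds it.
Alias = |63,547 − 3×18,900| = |63,547 − 56,700| = 6,847 Hz.

6,847 Hz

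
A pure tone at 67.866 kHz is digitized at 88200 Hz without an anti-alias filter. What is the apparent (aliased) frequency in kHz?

20.334 kHz

Nyquist = 88,200/2 = 44,100 Hz; 67,866 Hz exceeds it.
Alias = |67,866 − 1×88,200| = |67,866 − 88,200| = 20,334 Hz = 20.334 kHz.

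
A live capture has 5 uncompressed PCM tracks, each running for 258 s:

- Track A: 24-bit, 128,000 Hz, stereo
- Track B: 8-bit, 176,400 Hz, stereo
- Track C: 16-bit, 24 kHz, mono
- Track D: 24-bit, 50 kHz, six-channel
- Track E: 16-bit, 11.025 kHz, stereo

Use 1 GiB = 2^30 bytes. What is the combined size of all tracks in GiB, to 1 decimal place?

0.5 GiB

Track A: 128,000 × 258 × 3 × 2 = 198,144,000 bytes.
Track B: 176,400 × 258 × 1 × 2 = 91,022,400 bytes.
Track C: 24,000 × 258 × 2 × 1 = 12,384,000 bytes.
Track D: 50,000 × 258 × 3 × 6 = 232,200,000 bytes.
Track E: 11,025 × 258 × 2 × 2 = 11,377,800 bytes.
Total = 545,128,200 bytes = 0.5 GiB.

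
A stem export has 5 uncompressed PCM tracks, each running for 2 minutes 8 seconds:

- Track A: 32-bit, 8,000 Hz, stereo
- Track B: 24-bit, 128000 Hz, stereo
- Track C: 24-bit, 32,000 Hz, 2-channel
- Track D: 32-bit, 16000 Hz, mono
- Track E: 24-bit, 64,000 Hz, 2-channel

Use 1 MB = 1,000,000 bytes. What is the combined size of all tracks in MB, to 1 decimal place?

188.4 MB

2 minutes 8 seconds = 128 s.
Track A: 8,000 × 128 × 4 × 2 = 8,192,000 bytes.
Track B: 128,000 × 128 × 3 × 2 = 98,304,000 bytes.
Track C: 32,000 × 128 × 3 × 2 = 24,576,000 bytes.
Track D: 16,000 × 128 × 4 × 1 = 8,192,000 bytes.
Track E: 64,000 × 128 × 3 × 2 = 49,152,000 bytes.
Total = 188,416,000 bytes = 188.4 MB.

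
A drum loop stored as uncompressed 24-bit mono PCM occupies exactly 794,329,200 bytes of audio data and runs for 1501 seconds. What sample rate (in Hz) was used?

176,400 Hz

Bytes = sample_rate × seconds × bytes_per_sample × channels.
sample_rate = 794,329,200 / (1,501 × 3 × 1) = 794,329,200 / 4,503 = 176,400 Hz.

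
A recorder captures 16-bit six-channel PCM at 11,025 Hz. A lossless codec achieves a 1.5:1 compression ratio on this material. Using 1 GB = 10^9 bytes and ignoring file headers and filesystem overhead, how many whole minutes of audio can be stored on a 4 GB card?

755 minutes

Uncompressed byte rate = 11,025 × 2 × 6 = 132,300 bytes/s.
After 1.5:1 compression, effective rate ≈ 88200 bytes/s.
Capacity = 4 × 1,000,000,000 = 4,000,000,000 bytes.
4,000,000,000 / effective rate ≈ 45351.47 s → 755 minutes.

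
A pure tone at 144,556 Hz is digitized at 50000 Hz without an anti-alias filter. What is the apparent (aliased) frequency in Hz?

Nyquist = 50,000/2 = 25,000 Hz; 144,556 Hz exceeds it.
Alias = |144,556 − 3×50,000| = |144,556 − 150,000| = 5,444 Hz.

5,444 Hz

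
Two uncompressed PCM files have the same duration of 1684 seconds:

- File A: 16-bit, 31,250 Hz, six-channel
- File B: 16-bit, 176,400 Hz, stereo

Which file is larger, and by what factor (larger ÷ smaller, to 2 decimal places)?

File B, by a factor of 1.88

File A: 31,250 × 2 × 6 = 375,000 bytes/s.
File B: 176,400 × 2 × 2 = 705,600 bytes/s.
File B is larger; ratio = 1,188,230,400 / 631,500,000 = 1.88.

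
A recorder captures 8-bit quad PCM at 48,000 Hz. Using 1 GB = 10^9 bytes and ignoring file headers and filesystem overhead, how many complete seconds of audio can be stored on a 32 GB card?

166,666 seconds

Uncompressed byte rate = 48,000 × 1 × 4 = 192,000 bytes/s.
Capacity = 32 × 1,000,000,000 = 32,000,000,000 bytes.
32,000,000,000 / 192,000 ≈ 166666.67 s → 166,666 seconds.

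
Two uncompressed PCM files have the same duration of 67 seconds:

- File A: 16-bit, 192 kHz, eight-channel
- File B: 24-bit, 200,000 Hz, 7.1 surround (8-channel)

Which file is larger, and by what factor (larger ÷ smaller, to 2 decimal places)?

File A: 192,000 × 2 × 8 = 3,072,000 bytes/s.
File B: 200,000 × 3 × 8 = 4,800,000 bytes/s.
File B is larger; ratio = 321,600,000 / 205,824,000 = 1.56.

File B, by a factor of 1.56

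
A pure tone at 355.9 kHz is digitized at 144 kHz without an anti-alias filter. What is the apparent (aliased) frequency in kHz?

67.9 kHz

Nyquist = 144,000/2 = 72,000 Hz; 355,900 Hz exceeds it.
Alias = |355,900 − 2×144,000| = |355,900 − 288,000| = 67,900 Hz = 67.9 kHz.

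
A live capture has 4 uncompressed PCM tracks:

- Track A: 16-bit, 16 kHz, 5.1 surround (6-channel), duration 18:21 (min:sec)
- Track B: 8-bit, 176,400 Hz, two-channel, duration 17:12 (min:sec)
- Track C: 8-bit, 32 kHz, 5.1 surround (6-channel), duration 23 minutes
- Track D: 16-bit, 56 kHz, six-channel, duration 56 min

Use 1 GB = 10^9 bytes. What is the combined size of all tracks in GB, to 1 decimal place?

3.1 GB

Track A: 18:21 (min:sec) = 1,101 s; 16,000 × 1,101 × 2 × 6 = 211,392,000 bytes.
Track B: 17:12 (min:sec) = 1,032 s; 176,400 × 1,032 × 1 × 2 = 364,089,600 bytes.
Track C: 23 minutes = 1,380 s; 32,000 × 1,380 × 1 × 6 = 264,960,000 bytes.
Track D: 56 min = 3,360 s; 56,000 × 3,360 × 2 × 6 = 2,257,920,000 bytes.
Total = 3,098,361,600 bytes = 3.1 GB.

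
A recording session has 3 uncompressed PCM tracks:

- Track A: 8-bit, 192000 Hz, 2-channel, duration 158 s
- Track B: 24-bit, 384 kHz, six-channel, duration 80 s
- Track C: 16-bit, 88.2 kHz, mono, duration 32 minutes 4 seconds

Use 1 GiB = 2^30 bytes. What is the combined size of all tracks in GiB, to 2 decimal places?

Track A: 192,000 × 158 × 1 × 2 = 60,672,000 bytes.
Track B: 384,000 × 80 × 3 × 6 = 552,960,000 bytes.
Track C: 32 minutes 4 seconds = 1,924 s; 88,200 × 1,924 × 2 × 1 = 339,393,600 bytes.
Total = 953,025,600 bytes = 0.89 GiB.

0.89 GiB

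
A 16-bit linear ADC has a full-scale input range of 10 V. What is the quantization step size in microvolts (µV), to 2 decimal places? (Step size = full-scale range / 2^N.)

152.59 µV

10 V / 2^16 = 10 / 65,536 V = 152.59 µV.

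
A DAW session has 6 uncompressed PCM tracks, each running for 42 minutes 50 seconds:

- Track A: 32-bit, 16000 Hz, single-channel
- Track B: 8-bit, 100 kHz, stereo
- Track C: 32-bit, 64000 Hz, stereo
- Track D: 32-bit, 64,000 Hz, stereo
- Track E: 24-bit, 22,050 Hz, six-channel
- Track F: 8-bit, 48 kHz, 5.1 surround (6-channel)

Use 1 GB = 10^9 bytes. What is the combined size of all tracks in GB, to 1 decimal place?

5.1 GB

42 minutes 50 seconds = 2,570 s.
Track A: 16,000 × 2,570 × 4 × 1 = 164,480,000 bytes.
Track B: 100,000 × 2,570 × 1 × 2 = 514,000,000 bytes.
Track C: 64,000 × 2,570 × 4 × 2 = 1,315,840,000 bytes.
Track D: 64,000 × 2,570 × 4 × 2 = 1,315,840,000 bytes.
Track E: 22,050 × 2,570 × 3 × 6 = 1,020,033,000 bytes.
Track F: 48,000 × 2,570 × 1 × 6 = 740,160,000 bytes.
Total = 5,070,353,000 bytes = 5.1 GB.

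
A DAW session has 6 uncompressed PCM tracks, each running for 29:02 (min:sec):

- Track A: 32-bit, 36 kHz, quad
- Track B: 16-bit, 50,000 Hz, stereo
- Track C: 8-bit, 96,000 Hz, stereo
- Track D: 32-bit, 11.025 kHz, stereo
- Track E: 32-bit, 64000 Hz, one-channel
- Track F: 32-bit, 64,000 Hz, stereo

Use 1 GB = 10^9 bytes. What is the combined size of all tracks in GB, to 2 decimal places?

3.18 GB

29:02 (min:sec) = 1,742 s.
Track A: 36,000 × 1,742 × 4 × 4 = 1,003,392,000 bytes.
Track B: 50,000 × 1,742 × 2 × 2 = 348,400,000 bytes.
Track C: 96,000 × 1,742 × 1 × 2 = 334,464,000 bytes.
Track D: 11,025 × 1,742 × 4 × 2 = 153,644,400 bytes.
Track E: 64,000 × 1,742 × 4 × 1 = 445,952,000 bytes.
Track F: 64,000 × 1,742 × 4 × 2 = 891,904,000 bytes.
Total = 3,177,756,400 bytes = 3.18 GB.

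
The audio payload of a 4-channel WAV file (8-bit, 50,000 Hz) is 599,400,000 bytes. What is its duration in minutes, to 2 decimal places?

Byte rate = 50,000 × 1 × 4 = 200,000 bytes/s.
Duration = 599,400,000 / 200,000 = 2,997 s.
2,997 s / 60 = 49.95 minutes.

49.95 minutes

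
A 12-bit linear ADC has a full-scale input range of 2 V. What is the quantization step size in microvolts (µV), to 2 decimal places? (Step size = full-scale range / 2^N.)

2 V / 2^12 = 2 / 4,096 V = 488.28 µV.

488.28 µV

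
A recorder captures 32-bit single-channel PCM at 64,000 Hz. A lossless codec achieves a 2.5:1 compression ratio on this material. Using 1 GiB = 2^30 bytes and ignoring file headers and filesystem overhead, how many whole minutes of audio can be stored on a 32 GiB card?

Uncompressed byte rate = 64,000 × 4 × 1 = 256,000 bytes/s.
After 2.5:1 compression, effective rate ≈ 102400 bytes/s.
Capacity = 32 × 1,073,741,824 = 34,359,738,368 bytes.
34,359,738,368 / effective rate ≈ 335544.32 s → 5,592 minutes.

5,592 minutes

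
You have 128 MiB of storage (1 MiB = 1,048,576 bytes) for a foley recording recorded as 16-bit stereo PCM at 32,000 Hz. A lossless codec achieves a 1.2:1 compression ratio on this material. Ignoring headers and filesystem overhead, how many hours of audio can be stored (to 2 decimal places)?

Uncompressed byte rate = 32,000 × 2 × 2 = 128,000 bytes/s.
After 1.2:1 compression, effective rate ≈ 106666.67 bytes/s.
Capacity = 128 × 1,048,576 = 134,217,728 bytes.
134,217,728 / effective rate ≈ 1258.29 s → 0.35 hours.

0.35 hours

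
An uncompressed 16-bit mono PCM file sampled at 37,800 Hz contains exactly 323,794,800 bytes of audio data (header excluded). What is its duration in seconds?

4,283 seconds

Byte rate = 37,800 × 2 × 1 = 75,600 bytes/s.
Duration = 323,794,800 / 75,600 = 4,283 s.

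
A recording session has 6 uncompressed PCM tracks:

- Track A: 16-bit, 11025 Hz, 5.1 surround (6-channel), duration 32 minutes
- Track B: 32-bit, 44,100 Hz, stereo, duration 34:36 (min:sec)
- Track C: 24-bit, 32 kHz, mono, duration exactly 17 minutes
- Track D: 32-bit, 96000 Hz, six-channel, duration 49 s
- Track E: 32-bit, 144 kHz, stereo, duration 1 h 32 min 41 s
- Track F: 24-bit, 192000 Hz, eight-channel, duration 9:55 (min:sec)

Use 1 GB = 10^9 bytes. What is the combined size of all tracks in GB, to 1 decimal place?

10.3 GB

Track A: 32 minutes = 1,920 s; 11,025 × 1,920 × 2 × 6 = 254,016,000 bytes.
Track B: 34:36 (min:sec) = 2,076 s; 44,100 × 2,076 × 4 × 2 = 732,412,800 bytes.
Track C: exactly 17 minutes = 1,020 s; 32,000 × 1,020 × 3 × 1 = 97,920,000 bytes.
Track D: 96,000 × 49 × 4 × 6 = 112,896,000 bytes.
Track E: 1 h 32 min 41 s = 5,561 s; 144,000 × 5,561 × 4 × 2 = 6,406,272,000 bytes.
Track F: 9:55 (min:sec) = 595 s; 192,000 × 595 × 3 × 8 = 2,741,760,000 bytes.
Total = 10,345,276,800 bytes = 10.3 GB.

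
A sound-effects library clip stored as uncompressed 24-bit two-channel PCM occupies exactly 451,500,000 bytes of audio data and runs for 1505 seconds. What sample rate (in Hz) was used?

50,000 Hz

Bytes = sample_rate × seconds × bytes_per_sample × channels.
sample_rate = 451,500,000 / (1,505 × 3 × 2) = 451,500,000 / 9,030 = 50,000 Hz.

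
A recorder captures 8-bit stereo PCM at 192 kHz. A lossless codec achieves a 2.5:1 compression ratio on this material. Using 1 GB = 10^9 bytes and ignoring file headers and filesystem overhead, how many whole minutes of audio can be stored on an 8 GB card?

Uncompressed byte rate = 192,000 × 1 × 2 = 384,000 bytes/s.
After 2.5:1 compression, effective rate ≈ 153600 bytes/s.
Capacity = 8 × 1,000,000,000 = 8,000,000,000 bytes.
8,000,000,000 / effective rate ≈ 52083.33 s → 868 minutes.

868 minutes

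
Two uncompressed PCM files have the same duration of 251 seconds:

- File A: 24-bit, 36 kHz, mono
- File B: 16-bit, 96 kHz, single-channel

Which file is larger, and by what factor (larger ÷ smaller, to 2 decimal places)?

File A: 36,000 × 3 × 1 = 108,000 bytes/s.
File B: 96,000 × 2 × 1 = 192,000 bytes/s.
File B is larger; ratio = 48,192,000 / 27,108,000 = 1.78.

File B, by a factor of 1.78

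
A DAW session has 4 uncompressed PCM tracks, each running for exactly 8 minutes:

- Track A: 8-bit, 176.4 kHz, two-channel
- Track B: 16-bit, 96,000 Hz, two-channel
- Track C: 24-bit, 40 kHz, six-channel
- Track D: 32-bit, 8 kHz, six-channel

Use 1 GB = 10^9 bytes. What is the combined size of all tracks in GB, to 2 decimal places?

exactly 8 minutes = 480 s.
Track A: 176,400 × 480 × 1 × 2 = 169,344,000 bytes.
Track B: 96,000 × 480 × 2 × 2 = 184,320,000 bytes.
Track C: 40,000 × 480 × 3 × 6 = 345,600,000 bytes.
Track D: 8,000 × 480 × 4 × 6 = 92,160,000 bytes.
Total = 791,424,000 bytes = 0.79 GB.

0.79 GB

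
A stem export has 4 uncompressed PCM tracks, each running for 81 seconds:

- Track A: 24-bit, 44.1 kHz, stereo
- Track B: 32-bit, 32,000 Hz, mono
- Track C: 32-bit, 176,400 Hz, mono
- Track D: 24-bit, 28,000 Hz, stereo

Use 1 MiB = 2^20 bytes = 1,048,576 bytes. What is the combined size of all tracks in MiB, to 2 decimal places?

Track A: 44,100 × 81 × 3 × 2 = 21,432,600 bytes.
Track B: 32,000 × 81 × 4 × 1 = 10,368,000 bytes.
Track C: 176,400 × 81 × 4 × 1 = 57,153,600 bytes.
Track D: 28,000 × 81 × 3 × 2 = 13,608,000 bytes.
Total = 102,562,200 bytes = 97.81 MiB.

97.81 MiB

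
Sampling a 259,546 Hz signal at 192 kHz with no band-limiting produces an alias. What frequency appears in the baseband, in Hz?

67,546 Hz

Nyquist = 192,000/2 = 96,000 Hz; 259,546 Hz exceeds it.
Alias = |259,546 − 1×192,000| = |259,546 − 192,000| = 67,546 Hz.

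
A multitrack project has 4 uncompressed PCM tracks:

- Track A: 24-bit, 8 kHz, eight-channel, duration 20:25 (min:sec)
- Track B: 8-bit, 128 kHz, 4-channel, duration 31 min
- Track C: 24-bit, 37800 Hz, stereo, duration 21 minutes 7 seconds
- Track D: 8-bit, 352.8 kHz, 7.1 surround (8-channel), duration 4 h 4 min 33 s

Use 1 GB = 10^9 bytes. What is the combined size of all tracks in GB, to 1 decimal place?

42.9 GB

Track A: 20:25 (min:sec) = 1,225 s; 8,000 × 1,225 × 3 × 8 = 235,200,000 bytes.
Track B: 31 min = 1,860 s; 128,000 × 1,860 × 1 × 4 = 952,320,000 bytes.
Track C: 21 minutes 7 seconds = 1,267 s; 37,800 × 1,267 × 3 × 2 = 287,355,600 bytes.
Track D: 4 h 4 min 33 s = 14,673 s; 352,800 × 14,673 × 1 × 8 = 41,413,075,200 bytes.
Total = 42,887,950,800 bytes = 42.9 GB.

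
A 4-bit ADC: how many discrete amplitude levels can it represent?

16 levels

2^4 = 16.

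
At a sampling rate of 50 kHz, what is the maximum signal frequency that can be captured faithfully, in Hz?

Nyquist frequency = sample rate / 2 = 50,000 / 2 = 25,000 Hz.

25,000 Hz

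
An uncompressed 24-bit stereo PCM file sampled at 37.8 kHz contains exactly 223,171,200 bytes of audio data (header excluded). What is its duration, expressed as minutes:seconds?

Byte rate = 37,800 × 3 × 2 = 226,800 bytes/s.
Duration = 223,171,200 / 226,800 = 984 s.
984 s = 16:24.

16:24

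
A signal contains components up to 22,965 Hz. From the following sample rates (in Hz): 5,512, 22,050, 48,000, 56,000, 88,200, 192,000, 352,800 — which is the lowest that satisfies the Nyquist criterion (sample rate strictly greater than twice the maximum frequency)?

Need sample rate > 2 × 22,965 = 45,930 Hz.
Lowest listed rate above 45,930 Hz is 48,000 Hz.

48,000 Hz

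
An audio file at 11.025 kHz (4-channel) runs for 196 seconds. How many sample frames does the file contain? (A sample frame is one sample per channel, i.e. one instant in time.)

11,025 samples/s × 196 s = 2,160,900 frames.

2,160,900 sample frames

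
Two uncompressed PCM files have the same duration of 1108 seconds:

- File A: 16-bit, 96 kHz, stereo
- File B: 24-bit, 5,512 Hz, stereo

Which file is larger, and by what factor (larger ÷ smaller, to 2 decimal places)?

File A: 96,000 × 2 × 2 = 384,000 bytes/s.
File B: 5,512 × 3 × 2 = 33,072 bytes/s.
File A is larger; ratio = 425,472,000 / 36,643,776 = 11.61.

File A, by a factor of 11.61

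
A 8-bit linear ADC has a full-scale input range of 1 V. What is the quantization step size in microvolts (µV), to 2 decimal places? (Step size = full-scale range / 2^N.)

1 V / 2^8 = 1 / 256 V = 3906.25 µV.

3906.25 µV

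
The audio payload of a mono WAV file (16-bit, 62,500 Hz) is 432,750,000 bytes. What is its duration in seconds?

Byte rate = 62,500 × 2 × 1 = 125,000 bytes/s.
Duration = 432,750,000 / 125,000 = 3,462 s.

3,462 seconds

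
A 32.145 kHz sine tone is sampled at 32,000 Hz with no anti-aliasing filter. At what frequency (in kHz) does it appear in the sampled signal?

0.145 kHz

Nyquist = 32,000/2 = 16,000 Hz; 32,145 Hz exceeds it.
Alias = |32,145 − 1×32,000| = |32,145 − 32,000| = 145 Hz = 0.145 kHz.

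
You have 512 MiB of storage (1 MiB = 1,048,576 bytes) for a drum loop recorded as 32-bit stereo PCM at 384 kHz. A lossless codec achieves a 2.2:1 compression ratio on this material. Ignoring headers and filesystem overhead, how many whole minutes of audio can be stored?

Uncompressed byte rate = 384,000 × 4 × 2 = 3,072,000 bytes/s.
After 2.2:1 compression, effective rate ≈ 1396363.64 bytes/s.
Capacity = 512 × 1,048,576 = 536,870,912 bytes.
536,870,912 / effective rate ≈ 384.48 s → 6 minutes.

6 minutes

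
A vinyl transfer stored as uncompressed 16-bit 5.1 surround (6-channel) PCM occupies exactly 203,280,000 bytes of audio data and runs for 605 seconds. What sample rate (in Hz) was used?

Bytes = sample_rate × seconds × bytes_per_sample × channels.
sample_rate = 203,280,000 / (605 × 2 × 6) = 203,280,000 / 7,260 = 28,000 Hz.

28,000 Hz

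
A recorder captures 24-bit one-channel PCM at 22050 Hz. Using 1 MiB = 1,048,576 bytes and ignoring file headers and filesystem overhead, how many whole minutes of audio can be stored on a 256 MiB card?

Uncompressed byte rate = 22,050 × 3 × 1 = 66,150 bytes/s.
Capacity = 256 × 1,048,576 = 268,435,456 bytes.
268,435,456 / 66,150 ≈ 4057.98 s → 67 minutes.

67 minutes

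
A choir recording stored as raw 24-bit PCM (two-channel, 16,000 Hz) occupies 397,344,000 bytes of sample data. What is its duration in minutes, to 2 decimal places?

Byte rate = 16,000 × 3 × 2 = 96,000 bytes/s.
Duration = 397,344,000 / 96,000 = 4,139 s.
4,139 s / 60 = 68.98 minutes.

68.98 minutes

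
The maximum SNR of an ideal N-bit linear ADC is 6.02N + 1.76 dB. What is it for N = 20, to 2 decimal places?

122.16 dB

6.02 × 20 + 1.76 = 122.16 dB.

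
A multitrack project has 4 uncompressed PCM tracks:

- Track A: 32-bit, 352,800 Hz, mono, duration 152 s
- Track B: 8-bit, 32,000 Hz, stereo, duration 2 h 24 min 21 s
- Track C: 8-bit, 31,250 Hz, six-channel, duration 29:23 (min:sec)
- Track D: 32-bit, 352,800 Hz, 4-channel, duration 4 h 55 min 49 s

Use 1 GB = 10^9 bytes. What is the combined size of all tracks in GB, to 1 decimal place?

Track A: 352,800 × 152 × 4 × 1 = 214,502,400 bytes.
Track B: 2 h 24 min 21 s = 8,661 s; 32,000 × 8,661 × 1 × 2 = 554,304,000 bytes.
Track C: 29:23 (min:sec) = 1,763 s; 31,250 × 1,763 × 1 × 6 = 330,562,500 bytes.
Track D: 4 h 55 min 49 s = 17,749 s; 352,800 × 17,749 × 4 × 4 = 100,189,555,200 bytes.
Total = 101,288,924,100 bytes = 101.3 GB.

101.3 GB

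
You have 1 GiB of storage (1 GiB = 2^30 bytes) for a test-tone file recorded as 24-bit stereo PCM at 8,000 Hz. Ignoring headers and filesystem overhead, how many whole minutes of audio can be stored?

372 minutes

Uncompressed byte rate = 8,000 × 3 × 2 = 48,000 bytes/s.
Capacity = 1 × 1,073,741,824 = 1,073,741,824 bytes.
1,073,741,824 / 48,000 ≈ 22369.62 s → 372 minutes.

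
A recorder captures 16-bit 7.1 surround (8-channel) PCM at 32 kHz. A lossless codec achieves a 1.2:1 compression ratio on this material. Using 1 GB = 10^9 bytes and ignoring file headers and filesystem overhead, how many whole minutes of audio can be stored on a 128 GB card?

Uncompressed byte rate = 32,000 × 2 × 8 = 512,000 bytes/s.
After 1.2:1 compression, effective rate ≈ 426666.67 bytes/s.
Capacity = 128 × 1,000,000,000 = 128,000,000,000 bytes.
128,000,000,000 / effective rate ≈ 300000 s → 5,000 minutes.

5,000 minutes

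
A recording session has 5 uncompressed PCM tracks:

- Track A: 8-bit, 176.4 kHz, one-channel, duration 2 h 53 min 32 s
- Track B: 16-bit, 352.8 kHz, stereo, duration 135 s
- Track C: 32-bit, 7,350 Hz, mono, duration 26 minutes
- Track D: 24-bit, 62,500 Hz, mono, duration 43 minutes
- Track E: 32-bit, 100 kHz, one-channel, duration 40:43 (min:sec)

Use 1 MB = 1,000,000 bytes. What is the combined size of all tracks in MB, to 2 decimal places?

3534.00 MB

Track A: 2 h 53 min 32 s = 10,412 s; 176,400 × 10,412 × 1 × 1 = 1,836,676,800 bytes.
Track B: 352,800 × 135 × 2 × 2 = 190,512,000 bytes.
Track C: 26 minutes = 1,560 s; 7,350 × 1,560 × 4 × 1 = 45,864,000 bytes.
Track D: 43 minutes = 2,580 s; 62,500 × 2,580 × 3 × 1 = 483,750,000 bytes.
Track E: 40:43 (min:sec) = 2,443 s; 100,000 × 2,443 × 4 × 1 = 977,200,000 bytes.
Total = 3,534,002,800 bytes = 3534.00 MB.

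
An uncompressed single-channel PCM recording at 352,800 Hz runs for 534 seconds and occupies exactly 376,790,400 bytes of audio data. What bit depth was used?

16 bits

Bytes per sample = 376,790,400 / (352,800 × 534 × 1) = 376,790,400 / 188,395,200 = 2.
Bit depth = 2 × 8 = 16 bits.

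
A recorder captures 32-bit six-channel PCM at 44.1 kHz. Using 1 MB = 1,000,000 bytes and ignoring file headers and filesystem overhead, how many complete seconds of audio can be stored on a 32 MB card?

30 seconds

Uncompressed byte rate = 44,100 × 4 × 6 = 1,058,400 bytes/s.
Capacity = 32 × 1,000,000 = 32,000,000 bytes.
32,000,000 / 1,058,400 ≈ 30.23 s → 30 seconds.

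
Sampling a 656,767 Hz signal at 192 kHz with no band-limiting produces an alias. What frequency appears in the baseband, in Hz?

Nyquist = 192,000/2 = 96,000 Hz; 656,767 Hz exceeds it.
Alias = |656,767 − 3×192,000| = |656,767 − 576,000| = 80,767 Hz.

80,767 Hz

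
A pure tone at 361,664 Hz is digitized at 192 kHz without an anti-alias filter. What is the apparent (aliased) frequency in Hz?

22,336 Hz

Nyquist = 192,000/2 = 96,000 Hz; 361,664 Hz exceeds it.
Alias = |361,664 − 2×192,000| = |361,664 − 384,000| = 22,336 Hz.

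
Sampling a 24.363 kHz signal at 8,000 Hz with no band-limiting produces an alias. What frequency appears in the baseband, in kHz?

0.363 kHz

Nyquist = 8,000/2 = 4,000 Hz; 24,363 Hz exceeds it.
Alias = |24,363 − 3×8,000| = |24,363 − 24,000| = 363 Hz = 0.363 kHz.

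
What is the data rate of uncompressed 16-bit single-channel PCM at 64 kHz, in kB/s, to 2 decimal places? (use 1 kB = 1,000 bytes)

Bit rate = 64,000 × 16 × 1 = 1,024,000 bits/s.
1,024,000 / 8 = 128,000 B/s = 128.00 kB/s.

128.00 kB/s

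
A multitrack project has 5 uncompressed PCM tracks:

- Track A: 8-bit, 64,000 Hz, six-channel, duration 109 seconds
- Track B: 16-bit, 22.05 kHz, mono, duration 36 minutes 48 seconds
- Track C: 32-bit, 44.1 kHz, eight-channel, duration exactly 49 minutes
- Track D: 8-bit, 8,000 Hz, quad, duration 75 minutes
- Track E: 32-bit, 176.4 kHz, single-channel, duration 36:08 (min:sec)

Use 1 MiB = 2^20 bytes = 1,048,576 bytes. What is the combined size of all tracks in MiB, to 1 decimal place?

Track A: 64,000 × 109 × 1 × 6 = 41,856,000 bytes.
Track B: 36 minutes 48 seconds = 2,208 s; 22,050 × 2,208 × 2 × 1 = 97,372,800 bytes.
Track C: exactly 49 minutes = 2,940 s; 44,100 × 2,940 × 4 × 8 = 4,148,928,000 bytes.
Track D: 75 minutes = 4,500 s; 8,000 × 4,500 × 1 × 4 = 144,000,000 bytes.
Track E: 36:08 (min:sec) = 2,168 s; 176,400 × 2,168 × 4 × 1 = 1,529,740,800 bytes.
Total = 5,961,897,600 bytes = 5685.7 MiB.

5685.7 MiB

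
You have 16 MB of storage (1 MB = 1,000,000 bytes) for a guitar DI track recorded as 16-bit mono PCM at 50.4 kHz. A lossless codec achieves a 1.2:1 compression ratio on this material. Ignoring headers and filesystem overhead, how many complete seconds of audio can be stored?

190 seconds

Uncompressed byte rate = 50,400 × 2 × 1 = 100,800 bytes/s.
After 1.2:1 compression, effective rate ≈ 84000 bytes/s.
Capacity = 16 × 1,000,000 = 16,000,000 bytes.
16,000,000 / effective rate ≈ 190.48 s → 190 seconds.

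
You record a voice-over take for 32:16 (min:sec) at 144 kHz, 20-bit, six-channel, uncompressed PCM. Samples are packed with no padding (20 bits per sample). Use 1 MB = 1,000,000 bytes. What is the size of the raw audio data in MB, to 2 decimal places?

Duration = 32:16 (min:sec) = 1,936 s.
Bits = 144,000 × 1,936 × 20 × 6 = 33,454,080,000 bits = 4,181,760,000 bytes.
4,181,760,000 / 1,000,000 = 4181.76 MB.

4181.76 MB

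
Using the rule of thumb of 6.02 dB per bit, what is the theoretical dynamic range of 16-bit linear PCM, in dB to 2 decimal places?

96.32 dB

16 × 6.02 = 96.32 dB.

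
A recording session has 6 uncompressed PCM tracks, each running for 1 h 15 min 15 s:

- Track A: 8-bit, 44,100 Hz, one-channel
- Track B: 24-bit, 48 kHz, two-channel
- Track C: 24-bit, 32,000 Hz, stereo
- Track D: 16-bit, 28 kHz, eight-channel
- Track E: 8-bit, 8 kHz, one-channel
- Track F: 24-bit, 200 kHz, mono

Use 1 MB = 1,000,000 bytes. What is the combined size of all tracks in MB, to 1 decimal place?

1 h 15 min 15 s = 4,515 s.
Track A: 44,100 × 4,515 × 1 × 1 = 199,111,500 bytes.
Track B: 48,000 × 4,515 × 3 × 2 = 1,300,320,000 bytes.
Track C: 32,000 × 4,515 × 3 × 2 = 866,880,000 bytes.
Track D: 28,000 × 4,515 × 2 × 8 = 2,022,720,000 bytes.
Track E: 8,000 × 4,515 × 1 × 1 = 36,120,000 bytes.
Track F: 200,000 × 4,515 × 3 × 1 = 2,709,000,000 bytes.
Total = 7,134,151,500 bytes = 7134.2 MB.

7134.2 MB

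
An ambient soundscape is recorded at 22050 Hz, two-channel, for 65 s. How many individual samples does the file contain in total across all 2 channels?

2,866,500 samples

22,050 × 65 s × 2 ch = 2,866,500 samples.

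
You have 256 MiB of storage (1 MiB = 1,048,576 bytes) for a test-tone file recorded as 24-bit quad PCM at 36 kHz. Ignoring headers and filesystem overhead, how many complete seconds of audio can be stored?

Uncompressed byte rate = 36,000 × 3 × 4 = 432,000 bytes/s.
Capacity = 256 × 1,048,576 = 268,435,456 bytes.
268,435,456 / 432,000 ≈ 621.38 s → 621 seconds.

621 seconds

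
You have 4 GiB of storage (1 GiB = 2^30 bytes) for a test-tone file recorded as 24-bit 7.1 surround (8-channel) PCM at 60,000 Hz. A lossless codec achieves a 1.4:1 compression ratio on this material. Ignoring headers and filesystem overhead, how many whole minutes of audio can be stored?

69 minutes

Uncompressed byte rate = 60,000 × 3 × 8 = 1,440,000 bytes/s.
After 1.4:1 compression, effective rate ≈ 1028571.43 bytes/s.
Capacity = 4 × 1,073,741,824 = 4,294,967,296 bytes.
4,294,967,296 / effective rate ≈ 4175.66 s → 69 minutes.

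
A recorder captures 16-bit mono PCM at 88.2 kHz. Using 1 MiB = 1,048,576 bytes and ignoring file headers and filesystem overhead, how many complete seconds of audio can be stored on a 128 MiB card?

Uncompressed byte rate = 88,200 × 2 × 1 = 176,400 bytes/s.
Capacity = 128 × 1,048,576 = 134,217,728 bytes.
134,217,728 / 176,400 ≈ 760.87 s → 760 seconds.

760 seconds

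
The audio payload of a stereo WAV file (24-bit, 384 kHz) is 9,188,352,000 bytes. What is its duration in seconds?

Byte rate = 384,000 × 3 × 2 = 2,304,000 bytes/s.
Duration = 9,188,352,000 / 2,304,000 = 3,988 s.

3,988 seconds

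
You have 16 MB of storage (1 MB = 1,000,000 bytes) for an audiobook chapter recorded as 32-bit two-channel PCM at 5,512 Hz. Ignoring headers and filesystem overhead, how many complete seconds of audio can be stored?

Uncompressed byte rate = 5,512 × 4 × 2 = 44,096 bytes/s.
Capacity = 16 × 1,000,000 = 16,000,000 bytes.
16,000,000 / 44,096 ≈ 362.84 s → 362 seconds.

362 seconds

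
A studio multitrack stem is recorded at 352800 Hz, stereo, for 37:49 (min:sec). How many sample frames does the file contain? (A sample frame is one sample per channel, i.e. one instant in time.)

800,503,200 sample frames

37:49 (min:sec) = 2,269 s.
352,800 samples/s × 2,269 s = 800,503,200 frames.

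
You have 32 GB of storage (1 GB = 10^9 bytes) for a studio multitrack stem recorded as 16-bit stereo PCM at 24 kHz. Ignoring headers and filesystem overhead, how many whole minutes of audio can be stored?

Uncompressed byte rate = 24,000 × 2 × 2 = 96,000 bytes/s.
Capacity = 32 × 1,000,000,000 = 32,000,000,000 bytes.
32,000,000,000 / 96,000 ≈ 333333.33 s → 5,555 minutes.

5,555 minutes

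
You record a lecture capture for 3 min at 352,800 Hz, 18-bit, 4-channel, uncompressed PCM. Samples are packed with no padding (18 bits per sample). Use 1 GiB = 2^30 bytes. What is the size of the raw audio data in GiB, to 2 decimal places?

Duration = 3 min = 180 s.
Bits = 352,800 × 180 × 18 × 4 = 4,572,288,000 bits = 571,536,000 bytes.
571,536,000 / 1,073,741,824 = 0.53 GiB.

0.53 GiB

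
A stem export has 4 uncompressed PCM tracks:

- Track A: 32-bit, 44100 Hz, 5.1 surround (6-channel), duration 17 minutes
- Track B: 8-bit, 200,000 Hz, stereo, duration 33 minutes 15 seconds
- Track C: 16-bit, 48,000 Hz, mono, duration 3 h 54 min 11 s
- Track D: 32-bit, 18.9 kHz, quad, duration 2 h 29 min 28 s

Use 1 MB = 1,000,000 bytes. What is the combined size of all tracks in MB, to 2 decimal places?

Track A: 17 minutes = 1,020 s; 44,100 × 1,020 × 4 × 6 = 1,079,568,000 bytes.
Track B: 33 minutes 15 seconds = 1,995 s; 200,000 × 1,995 × 1 × 2 = 798,000,000 bytes.
Track C: 3 h 54 min 11 s = 14,051 s; 48,000 × 14,051 × 2 × 1 = 1,348,896,000 bytes.
Track D: 2 h 29 min 28 s = 8,968 s; 18,900 × 8,968 × 4 × 4 = 2,711,923,200 bytes.
Total = 5,938,387,200 bytes = 5938.39 MB.

5938.39 MB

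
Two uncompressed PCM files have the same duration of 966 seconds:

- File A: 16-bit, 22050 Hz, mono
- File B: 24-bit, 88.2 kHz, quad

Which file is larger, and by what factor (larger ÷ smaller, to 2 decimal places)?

File A: 22,050 × 2 × 1 = 44,100 bytes/s.
File B: 88,200 × 3 × 4 = 1,058,400 bytes/s.
File B is larger; ratio = 1,022,414,400 / 42,600,600 = 24.00.

File B, by a factor of 24.00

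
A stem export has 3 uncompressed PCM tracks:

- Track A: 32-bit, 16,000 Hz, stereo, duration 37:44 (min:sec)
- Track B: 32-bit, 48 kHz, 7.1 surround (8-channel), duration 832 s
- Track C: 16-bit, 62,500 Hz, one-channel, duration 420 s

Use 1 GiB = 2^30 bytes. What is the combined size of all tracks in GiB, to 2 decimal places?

Track A: 37:44 (min:sec) = 2,264 s; 16,000 × 2,264 × 4 × 2 = 289,792,000 bytes.
Track B: 48,000 × 832 × 4 × 8 = 1,277,952,000 bytes.
Track C: 62,500 × 420 × 2 × 1 = 52,500,000 bytes.
Total = 1,620,244,000 bytes = 1.51 GiB.

1.51 GiB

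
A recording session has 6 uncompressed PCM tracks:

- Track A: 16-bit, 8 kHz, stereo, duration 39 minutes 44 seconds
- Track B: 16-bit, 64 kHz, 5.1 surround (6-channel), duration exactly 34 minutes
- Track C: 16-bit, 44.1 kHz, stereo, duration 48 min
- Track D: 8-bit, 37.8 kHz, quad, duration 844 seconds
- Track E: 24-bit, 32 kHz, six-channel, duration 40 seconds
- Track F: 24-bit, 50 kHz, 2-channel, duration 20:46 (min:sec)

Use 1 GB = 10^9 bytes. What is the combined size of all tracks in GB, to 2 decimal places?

2.68 GB

Track A: 39 minutes 44 seconds = 2,384 s; 8,000 × 2,384 × 2 × 2 = 76,288,000 bytes.
Track B: exactly 34 minutes = 2,040 s; 64,000 × 2,040 × 2 × 6 = 1,566,720,000 bytes.
Track C: 48 min = 2,880 s; 44,100 × 2,880 × 2 × 2 = 508,032,000 bytes.
Track D: 37,800 × 844 × 1 × 4 = 127,612,800 bytes.
Track E: 32,000 × 40 × 3 × 6 = 23,040,000 bytes.
Track F: 20:46 (min:sec) = 1,246 s; 50,000 × 1,246 × 3 × 2 = 373,800,000 bytes.
Total = 2,675,492,800 bytes = 2.68 GB.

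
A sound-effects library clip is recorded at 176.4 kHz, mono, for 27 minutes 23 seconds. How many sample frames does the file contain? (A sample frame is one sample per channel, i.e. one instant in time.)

27 minutes 23 seconds = 1,643 s.
176,400 samples/s × 1,643 s = 289,825,200 frames.

289,825,200 sample frames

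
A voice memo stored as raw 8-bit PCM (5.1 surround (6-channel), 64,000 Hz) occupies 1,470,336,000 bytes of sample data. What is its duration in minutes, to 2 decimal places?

63.82 minutes

Byte rate = 64,000 × 1 × 6 = 384,000 bytes/s.
Duration = 1,470,336,000 / 384,000 = 3,829 s.
3,829 s / 60 = 63.82 minutes.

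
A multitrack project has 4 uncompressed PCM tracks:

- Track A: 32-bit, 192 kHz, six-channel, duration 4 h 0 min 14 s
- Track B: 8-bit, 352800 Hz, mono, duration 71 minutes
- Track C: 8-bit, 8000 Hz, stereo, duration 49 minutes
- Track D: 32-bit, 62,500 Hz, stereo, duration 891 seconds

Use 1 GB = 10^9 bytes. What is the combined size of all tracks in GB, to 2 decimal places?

Track A: 4 h 0 min 14 s = 14,414 s; 192,000 × 14,414 × 4 × 6 = 66,419,712,000 bytes.
Track B: 71 minutes = 4,260 s; 352,800 × 4,260 × 1 × 1 = 1,502,928,000 bytes.
Track C: 49 minutes = 2,940 s; 8,000 × 2,940 × 1 × 2 = 47,040,000 bytes.
Track D: 62,500 × 891 × 4 × 2 = 445,500,000 bytes.
Total = 68,415,180,000 bytes = 68.42 GB.

68.42 GB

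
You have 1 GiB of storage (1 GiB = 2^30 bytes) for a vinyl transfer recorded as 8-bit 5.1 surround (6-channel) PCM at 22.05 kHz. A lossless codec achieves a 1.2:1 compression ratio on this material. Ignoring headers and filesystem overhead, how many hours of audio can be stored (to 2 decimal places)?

Uncompressed byte rate = 22,050 × 1 × 6 = 132,300 bytes/s.
After 1.2:1 compression, effective rate ≈ 110250 bytes/s.
Capacity = 1 × 1,073,741,824 = 1,073,741,824 bytes.
1,073,741,824 / effective rate ≈ 9739.15 s → 2.71 hours.

2.71 hours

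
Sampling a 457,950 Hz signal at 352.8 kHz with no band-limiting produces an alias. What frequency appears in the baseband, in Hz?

Nyquist = 352,800/2 = 176,400 Hz; 457,950 Hz exceeds it.
Alias = |457,950 − 1×352,800| = |457,950 − 352,800| = 105,150 Hz.

105,150 Hz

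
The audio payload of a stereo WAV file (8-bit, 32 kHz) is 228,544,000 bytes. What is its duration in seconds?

Byte rate = 32,000 × 1 × 2 = 64,000 bytes/s.
Duration = 228,544,000 / 64,000 = 3,571 s.

3,571 seconds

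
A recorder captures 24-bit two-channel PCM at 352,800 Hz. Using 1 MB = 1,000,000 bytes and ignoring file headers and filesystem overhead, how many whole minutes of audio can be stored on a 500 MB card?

3 minutes

Uncompressed byte rate = 352,800 × 3 × 2 = 2,116,800 bytes/s.
Capacity = 500 × 1,000,000 = 500,000,000 bytes.
500,000,000 / 2,116,800 ≈ 236.21 s → 3 minutes.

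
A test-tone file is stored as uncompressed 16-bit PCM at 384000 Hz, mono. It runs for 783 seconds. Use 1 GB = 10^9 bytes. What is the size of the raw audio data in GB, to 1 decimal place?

Bytes = 384,000 samples/s × 783 s × 2 bytes/sample × 1 ch = 601,344,000 bytes.
601,344,000 / 1,000,000,000 = 0.6 GB.

0.6 GB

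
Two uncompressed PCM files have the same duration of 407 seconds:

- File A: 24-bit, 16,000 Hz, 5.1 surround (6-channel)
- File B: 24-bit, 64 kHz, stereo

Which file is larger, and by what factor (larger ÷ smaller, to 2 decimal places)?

File B, by a factor of 1.33

File A: 16,000 × 3 × 6 = 288,000 bytes/s.
File B: 64,000 × 3 × 2 = 384,000 bytes/s.
File B is larger; ratio = 156,288,000 / 117,216,000 = 1.33.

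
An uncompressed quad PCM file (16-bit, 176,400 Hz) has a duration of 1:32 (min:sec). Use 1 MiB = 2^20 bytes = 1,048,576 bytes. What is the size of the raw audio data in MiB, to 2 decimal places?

Duration = 1:32 (min:sec) = 92 s.
Bytes = 176,400 samples/s × 92 s × 2 bytes/sample × 4 ch = 129,830,400 bytes.
129,830,400 / 1,048,576 = 123.82 MiB.

123.82 MiB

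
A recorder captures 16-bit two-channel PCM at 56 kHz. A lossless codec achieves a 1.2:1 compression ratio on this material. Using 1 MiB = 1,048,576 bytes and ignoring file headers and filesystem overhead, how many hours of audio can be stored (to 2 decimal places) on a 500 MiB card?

Uncompressed byte rate = 56,000 × 2 × 2 = 224,000 bytes/s.
After 1.2:1 compression, effective rate ≈ 186666.67 bytes/s.
Capacity = 500 × 1,048,576 = 524,288,000 bytes.
524,288,000 / effective rate ≈ 2808.69 s → 0.78 hours.

0.78 hours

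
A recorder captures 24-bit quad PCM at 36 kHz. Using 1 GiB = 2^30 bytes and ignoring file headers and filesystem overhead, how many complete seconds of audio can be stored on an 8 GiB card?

Uncompressed byte rate = 36,000 × 3 × 4 = 432,000 bytes/s.
Capacity = 8 × 1,073,741,824 = 8,589,934,592 bytes.
8,589,934,592 / 432,000 ≈ 19884.11 s → 19,884 seconds.

19,884 seconds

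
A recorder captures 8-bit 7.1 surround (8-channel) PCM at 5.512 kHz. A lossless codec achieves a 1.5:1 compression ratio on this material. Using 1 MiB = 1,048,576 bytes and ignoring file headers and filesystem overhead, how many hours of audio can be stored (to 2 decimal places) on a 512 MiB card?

5.07 hours

Uncompressed byte rate = 5,512 × 1 × 8 = 44,096 bytes/s.
After 1.5:1 compression, effective rate ≈ 29397.33 bytes/s.
Capacity = 512 × 1,048,576 = 536,870,912 bytes.
536,870,912 / effective rate ≈ 18262.57 s → 5.07 hours.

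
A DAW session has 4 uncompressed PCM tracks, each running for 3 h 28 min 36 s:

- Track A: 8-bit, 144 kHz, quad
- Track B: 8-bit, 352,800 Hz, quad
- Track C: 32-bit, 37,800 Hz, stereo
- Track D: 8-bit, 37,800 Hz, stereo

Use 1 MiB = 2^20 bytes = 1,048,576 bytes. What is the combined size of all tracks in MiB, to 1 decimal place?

3 h 28 min 36 s = 12,516 s.
Track A: 144,000 × 12,516 × 1 × 4 = 7,209,216,000 bytes.
Track B: 352,800 × 12,516 × 1 × 4 = 17,662,579,200 bytes.
Track C: 37,800 × 12,516 × 4 × 2 = 3,784,838,400 bytes.
Track D: 37,800 × 12,516 × 1 × 2 = 946,209,600 bytes.
Total = 29,602,843,200 bytes = 28231.5 MiB.

28231.5 MiB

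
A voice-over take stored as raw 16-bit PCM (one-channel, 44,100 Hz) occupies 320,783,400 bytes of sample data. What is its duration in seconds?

3,637 seconds

Byte rate = 44,100 × 2 × 1 = 88,200 bytes/s.
Duration = 320,783,400 / 88,200 = 3,637 s.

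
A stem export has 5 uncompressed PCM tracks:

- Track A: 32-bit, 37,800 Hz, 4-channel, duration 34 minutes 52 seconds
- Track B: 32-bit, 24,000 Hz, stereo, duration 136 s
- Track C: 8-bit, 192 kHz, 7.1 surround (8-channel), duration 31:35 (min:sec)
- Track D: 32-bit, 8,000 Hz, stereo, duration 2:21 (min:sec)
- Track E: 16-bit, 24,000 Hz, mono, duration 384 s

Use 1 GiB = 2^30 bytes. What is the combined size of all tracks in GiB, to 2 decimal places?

Track A: 34 minutes 52 seconds = 2,092 s; 37,800 × 2,092 × 4 × 4 = 1,265,241,600 bytes.
Track B: 24,000 × 136 × 4 × 2 = 26,112,000 bytes.
Track C: 31:35 (min:sec) = 1,895 s; 192,000 × 1,895 × 1 × 8 = 2,910,720,000 bytes.
Track D: 2:21 (min:sec) = 141 s; 8,000 × 141 × 4 × 2 = 9,024,000 bytes.
Track E: 24,000 × 384 × 2 × 1 = 18,432,000 bytes.
Total = 4,229,529,600 bytes = 3.94 GiB.

3.94 GiB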